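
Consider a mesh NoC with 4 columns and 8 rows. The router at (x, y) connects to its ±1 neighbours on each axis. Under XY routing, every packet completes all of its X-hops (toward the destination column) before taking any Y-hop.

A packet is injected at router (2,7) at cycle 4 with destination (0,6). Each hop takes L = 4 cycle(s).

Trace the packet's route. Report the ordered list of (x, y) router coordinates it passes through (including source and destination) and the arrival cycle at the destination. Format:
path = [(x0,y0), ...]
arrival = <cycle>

[0] x=2 y=7 t=4
[1] x=1 y=7 t=8 →W
[2] x=0 y=7 t=12 →W
[3] x=0 y=6 t=16 →S

path = [(2,7), (1,7), (0,7), (0,6)]
arrival = 16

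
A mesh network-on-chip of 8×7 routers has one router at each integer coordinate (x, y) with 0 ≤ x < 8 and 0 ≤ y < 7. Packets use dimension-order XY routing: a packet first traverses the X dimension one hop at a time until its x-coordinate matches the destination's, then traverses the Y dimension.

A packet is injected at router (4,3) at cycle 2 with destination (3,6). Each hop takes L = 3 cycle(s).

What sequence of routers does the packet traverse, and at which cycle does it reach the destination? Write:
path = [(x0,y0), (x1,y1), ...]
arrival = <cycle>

path = [(4,3), (3,3), (3,4), (3,5), (3,6)]
arrival = 14

hop 0: (4,3) @ cyc 2
hop 1: (3,3) @ cyc 5  [W]
hop 2: (3,4) @ cyc 8  [N]
hop 3: (3,5) @ cyc 11  [N]
hop 4: (3,6) @ cyc 14  [N]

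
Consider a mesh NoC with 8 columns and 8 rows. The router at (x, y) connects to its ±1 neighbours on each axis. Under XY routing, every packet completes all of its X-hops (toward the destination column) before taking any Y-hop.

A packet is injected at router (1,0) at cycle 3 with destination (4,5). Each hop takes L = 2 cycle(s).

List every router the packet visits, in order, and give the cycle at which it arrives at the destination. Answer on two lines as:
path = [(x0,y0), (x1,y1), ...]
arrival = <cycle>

#0 — 1,0 | c3
#1 — 2,0 | c5 | E
#2 — 3,0 | c7 | E
#3 — 4,0 | c9 | E
#4 — 4,1 | c11 | N
#5 — 4,2 | c13 | N
#6 — 4,3 | c15 | N
#7 — 4,4 | c17 | N
#8 — 4,5 | c19 | N

path = [(1,0), (2,0), (3,0), (4,0), (4,1), (4,2), (4,3), (4,4), (4,5)]
arrival = 19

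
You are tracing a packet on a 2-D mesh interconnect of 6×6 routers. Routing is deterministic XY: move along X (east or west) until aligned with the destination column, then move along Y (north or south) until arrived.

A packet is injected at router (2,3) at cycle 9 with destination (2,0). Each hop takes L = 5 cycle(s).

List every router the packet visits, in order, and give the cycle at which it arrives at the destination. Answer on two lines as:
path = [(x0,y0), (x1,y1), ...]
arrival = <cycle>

path = [(2,3), (2,2), (2,1), (2,0)]
arrival = 24

src (2,3)  cyc=9
S→(2,2)  cyc=14
S→(2,1)  cyc=19
S→(2,0)  cyc=24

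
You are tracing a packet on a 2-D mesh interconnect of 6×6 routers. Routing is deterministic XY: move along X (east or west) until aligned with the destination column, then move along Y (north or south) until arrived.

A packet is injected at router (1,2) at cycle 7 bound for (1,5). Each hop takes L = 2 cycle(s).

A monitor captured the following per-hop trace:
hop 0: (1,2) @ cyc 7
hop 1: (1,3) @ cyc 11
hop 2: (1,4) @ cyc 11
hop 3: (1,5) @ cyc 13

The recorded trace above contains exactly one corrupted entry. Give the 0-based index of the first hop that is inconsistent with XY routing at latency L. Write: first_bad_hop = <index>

first_bad_hop = 1

[1] (+0,+1) / 4c ⇒ BAD: Δcyc=4≠L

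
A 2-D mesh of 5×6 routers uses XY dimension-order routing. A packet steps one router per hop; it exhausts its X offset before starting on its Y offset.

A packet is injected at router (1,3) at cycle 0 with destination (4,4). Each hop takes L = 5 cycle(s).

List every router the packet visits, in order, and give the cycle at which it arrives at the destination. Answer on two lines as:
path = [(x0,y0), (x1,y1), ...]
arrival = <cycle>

t=0: at (1,3)
t=5: at (2,3) after E
t=10: at (3,3) after E
t=15: at (4,3) after E
t=20: at (4,4) after N

path = [(1,3), (2,3), (3,3), (4,3), (4,4)]
arrival = 20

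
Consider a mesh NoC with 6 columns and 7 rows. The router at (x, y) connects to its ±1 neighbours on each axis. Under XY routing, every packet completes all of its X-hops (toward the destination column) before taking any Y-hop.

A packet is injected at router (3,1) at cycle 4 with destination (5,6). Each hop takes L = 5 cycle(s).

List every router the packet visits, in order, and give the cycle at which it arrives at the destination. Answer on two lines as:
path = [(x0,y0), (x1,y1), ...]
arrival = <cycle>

[0] x=3 y=1 t=4
[1] x=4 y=1 t=9 →E
[2] x=5 y=1 t=14 →E
[3] x=5 y=2 t=19 →N
[4] x=5 y=3 t=24 →N
[5] x=5 y=4 t=29 →N
[6] x=5 y=5 t=34 →N
[7] x=5 y=6 t=39 →N

path = [(3,1), (4,1), (5,1), (5,2), (5,3), (5,4), (5,5), (5,6)]
arrival = 39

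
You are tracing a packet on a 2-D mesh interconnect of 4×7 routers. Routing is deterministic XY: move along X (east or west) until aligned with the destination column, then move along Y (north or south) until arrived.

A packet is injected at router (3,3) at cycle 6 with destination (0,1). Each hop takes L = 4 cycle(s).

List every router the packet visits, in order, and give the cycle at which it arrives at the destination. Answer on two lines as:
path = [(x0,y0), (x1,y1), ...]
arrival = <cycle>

path = [(3,3), (2,3), (1,3), (0,3), (0,2), (0,1)]
arrival = 26

  0. router=(3,3) cycle=6 (inject)
  1. router=(2,3) cycle=10 dir=W
  2. router=(1,3) cycle=14 dir=W
  3. router=(0,3) cycle=18 dir=W
  4. router=(0,2) cycle=22 dir=S
  5. router=(0,1) cycle=26 dir=S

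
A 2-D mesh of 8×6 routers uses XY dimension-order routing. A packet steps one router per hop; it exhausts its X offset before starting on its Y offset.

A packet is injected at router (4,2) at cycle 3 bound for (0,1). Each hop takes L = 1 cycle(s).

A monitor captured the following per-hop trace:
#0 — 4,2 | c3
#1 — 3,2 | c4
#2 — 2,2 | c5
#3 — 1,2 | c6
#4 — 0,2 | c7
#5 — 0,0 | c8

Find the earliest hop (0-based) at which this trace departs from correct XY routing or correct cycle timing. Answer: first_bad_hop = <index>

check 1→ d=(-1,0) cyc+1: ok
check 2→ d=(-1,0) cyc+1: ok
check 3→ d=(-1,0) cyc+1: ok
check 4→ d=(-1,0) cyc+1: ok
check 5→ d=(0,-2) cyc+1: BAD: non-unit step

first_bad_hop = 5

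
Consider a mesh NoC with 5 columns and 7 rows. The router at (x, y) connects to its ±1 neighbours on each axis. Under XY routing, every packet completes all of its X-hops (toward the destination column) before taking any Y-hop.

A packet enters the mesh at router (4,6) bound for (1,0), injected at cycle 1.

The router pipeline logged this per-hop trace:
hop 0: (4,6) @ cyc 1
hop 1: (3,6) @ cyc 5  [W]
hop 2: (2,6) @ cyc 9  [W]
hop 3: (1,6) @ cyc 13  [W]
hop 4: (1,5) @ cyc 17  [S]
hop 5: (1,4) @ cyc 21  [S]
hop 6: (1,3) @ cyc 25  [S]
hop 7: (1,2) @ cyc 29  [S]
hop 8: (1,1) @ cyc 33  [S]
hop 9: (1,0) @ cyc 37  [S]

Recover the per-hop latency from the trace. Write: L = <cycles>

Δcyc across hop 0→1: 5 − 1 = 4.
That increment is L by definition: L = 4.

L = 4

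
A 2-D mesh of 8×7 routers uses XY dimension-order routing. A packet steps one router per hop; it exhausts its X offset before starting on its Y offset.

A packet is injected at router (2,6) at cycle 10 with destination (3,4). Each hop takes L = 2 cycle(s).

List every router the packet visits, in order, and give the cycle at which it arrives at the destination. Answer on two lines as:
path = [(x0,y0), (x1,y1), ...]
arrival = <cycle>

path = [(2,6), (3,6), (3,5), (3,4)]
arrival = 16

hop 0: (2,6) @ cyc 10
hop 1: (3,6) @ cyc 12  [E]
hop 2: (3,5) @ cyc 14  [S]
hop 3: (3,4) @ cyc 16  [S]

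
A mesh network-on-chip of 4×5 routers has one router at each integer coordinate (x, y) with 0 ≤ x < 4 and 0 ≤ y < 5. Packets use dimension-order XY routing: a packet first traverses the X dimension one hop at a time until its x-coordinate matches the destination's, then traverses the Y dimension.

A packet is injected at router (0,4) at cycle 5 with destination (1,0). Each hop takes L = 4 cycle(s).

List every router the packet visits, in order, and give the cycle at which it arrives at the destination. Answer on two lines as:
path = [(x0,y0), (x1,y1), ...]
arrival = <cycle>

src (0,4)  cyc=5
E→(1,4)  cyc=9
S→(1,3)  cyc=13
S→(1,2)  cyc=17
S→(1,1)  cyc=21
S→(1,0)  cyc=25

path = [(0,4), (1,4), (1,3), (1,2), (1,1), (1,0)]
arrival = 25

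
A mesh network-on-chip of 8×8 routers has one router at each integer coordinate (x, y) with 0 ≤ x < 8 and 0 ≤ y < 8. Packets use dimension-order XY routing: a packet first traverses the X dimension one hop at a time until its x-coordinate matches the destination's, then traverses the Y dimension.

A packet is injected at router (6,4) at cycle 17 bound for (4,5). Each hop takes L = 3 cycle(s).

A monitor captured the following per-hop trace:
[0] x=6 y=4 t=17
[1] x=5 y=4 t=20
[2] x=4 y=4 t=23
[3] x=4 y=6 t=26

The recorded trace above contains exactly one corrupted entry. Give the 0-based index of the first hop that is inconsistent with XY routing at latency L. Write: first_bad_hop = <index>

first_bad_hop = 3

  1: Δx=-1 Δy=+0 Δt=3 [ok]
  2: Δx=-1 Δy=+0 Δt=3 [ok]
  3: Δx=+0 Δy=+2 Δt=3 [BAD: non-unit step]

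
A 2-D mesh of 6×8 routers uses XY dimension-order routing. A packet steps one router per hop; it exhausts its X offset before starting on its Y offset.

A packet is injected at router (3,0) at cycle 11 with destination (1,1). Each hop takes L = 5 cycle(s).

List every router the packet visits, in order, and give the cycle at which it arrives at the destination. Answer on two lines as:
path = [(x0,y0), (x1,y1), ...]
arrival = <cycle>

path = [(3,0), (2,0), (1,0), (1,1)]
arrival = 26

hop 0: (3,0) @ cyc 11
hop 1: (2,0) @ cyc 16  [W]
hop 2: (1,0) @ cyc 21  [W]
hop 3: (1,1) @ cyc 26  [N]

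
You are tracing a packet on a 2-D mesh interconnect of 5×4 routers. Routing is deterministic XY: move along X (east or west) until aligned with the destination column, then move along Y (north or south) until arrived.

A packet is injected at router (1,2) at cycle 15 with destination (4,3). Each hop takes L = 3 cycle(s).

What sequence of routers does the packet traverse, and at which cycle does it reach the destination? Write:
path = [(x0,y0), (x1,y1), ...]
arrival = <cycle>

path = [(1,2), (2,2), (3,2), (4,2), (4,3)]
arrival = 27

#0 — 1,2 | c15
#1 — 2,2 | c18 | E
#2 — 3,2 | c21 | E
#3 — 4,2 | c24 | E
#4 — 4,3 | c27 | N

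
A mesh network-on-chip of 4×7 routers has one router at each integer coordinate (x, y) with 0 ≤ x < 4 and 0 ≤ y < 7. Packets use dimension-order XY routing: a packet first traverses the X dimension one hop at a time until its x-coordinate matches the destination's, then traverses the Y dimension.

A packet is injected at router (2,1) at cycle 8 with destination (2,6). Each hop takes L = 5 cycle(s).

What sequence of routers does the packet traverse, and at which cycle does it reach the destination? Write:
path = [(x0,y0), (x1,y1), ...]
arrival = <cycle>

path = [(2,1), (2,2), (2,3), (2,4), (2,5), (2,6)]
arrival = 33

#0 — 2,1 | c8
#1 — 2,2 | c13 | N
#2 — 2,3 | c18 | N
#3 — 2,4 | c23 | N
#4 — 2,5 | c28 | N
#5 — 2,6 | c33 | N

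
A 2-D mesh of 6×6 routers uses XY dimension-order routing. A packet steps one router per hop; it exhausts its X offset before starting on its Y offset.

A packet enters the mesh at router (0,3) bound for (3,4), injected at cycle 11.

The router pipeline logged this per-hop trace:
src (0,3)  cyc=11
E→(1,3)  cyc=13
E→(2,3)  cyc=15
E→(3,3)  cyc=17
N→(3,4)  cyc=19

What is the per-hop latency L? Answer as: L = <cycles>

L = 2

Between hops 0 and 1 the cycle counter advances 13 − 11 = 2.
That increment is L by definition: L = 2.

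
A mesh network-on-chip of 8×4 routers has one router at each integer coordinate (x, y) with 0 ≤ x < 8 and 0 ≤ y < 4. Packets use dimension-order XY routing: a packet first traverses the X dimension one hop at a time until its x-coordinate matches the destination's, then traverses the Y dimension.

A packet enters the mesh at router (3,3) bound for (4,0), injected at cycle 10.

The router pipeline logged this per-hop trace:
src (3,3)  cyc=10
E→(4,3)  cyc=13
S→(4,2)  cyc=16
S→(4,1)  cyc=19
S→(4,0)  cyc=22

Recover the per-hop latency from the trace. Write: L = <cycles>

Δcyc across hop 0→1: 13 − 10 = 3.
That increment is L by definition: L = 3.

L = 3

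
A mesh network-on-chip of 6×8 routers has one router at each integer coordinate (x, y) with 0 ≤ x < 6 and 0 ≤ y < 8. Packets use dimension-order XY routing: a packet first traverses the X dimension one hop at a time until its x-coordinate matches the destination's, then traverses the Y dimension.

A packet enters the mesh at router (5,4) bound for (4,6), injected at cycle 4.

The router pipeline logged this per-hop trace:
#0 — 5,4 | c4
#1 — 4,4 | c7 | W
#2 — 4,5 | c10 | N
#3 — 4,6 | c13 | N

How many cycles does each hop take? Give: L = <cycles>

Δcyc across hop 0→1: 7 − 4 = 3.
That increment is L by definition: L = 3.

L = 3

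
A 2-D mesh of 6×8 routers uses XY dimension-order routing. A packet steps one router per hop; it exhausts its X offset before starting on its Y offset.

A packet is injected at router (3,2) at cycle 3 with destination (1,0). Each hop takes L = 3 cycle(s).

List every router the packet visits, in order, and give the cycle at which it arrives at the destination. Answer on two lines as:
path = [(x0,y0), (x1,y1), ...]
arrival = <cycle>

#0 — 3,2 | c3
#1 — 2,2 | c6 | W
#2 — 1,2 | c9 | W
#3 — 1,1 | c12 | S
#4 — 1,0 | c15 | S

path = [(3,2), (2,2), (1,2), (1,1), (1,0)]
arrival = 15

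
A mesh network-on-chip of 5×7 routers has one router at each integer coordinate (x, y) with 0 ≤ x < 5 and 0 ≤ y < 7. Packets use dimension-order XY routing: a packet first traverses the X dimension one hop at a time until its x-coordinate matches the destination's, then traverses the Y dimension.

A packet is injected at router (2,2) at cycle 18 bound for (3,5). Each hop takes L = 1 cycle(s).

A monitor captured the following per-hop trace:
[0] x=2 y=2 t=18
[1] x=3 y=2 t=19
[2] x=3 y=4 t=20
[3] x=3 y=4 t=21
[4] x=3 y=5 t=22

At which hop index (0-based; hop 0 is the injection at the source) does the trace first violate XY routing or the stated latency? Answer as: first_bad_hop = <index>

check 1→ d=(1,0) cyc+1: ok
check 2→ d=(0,2) cyc+1: BAD: non-unit step

first_bad_hop = 2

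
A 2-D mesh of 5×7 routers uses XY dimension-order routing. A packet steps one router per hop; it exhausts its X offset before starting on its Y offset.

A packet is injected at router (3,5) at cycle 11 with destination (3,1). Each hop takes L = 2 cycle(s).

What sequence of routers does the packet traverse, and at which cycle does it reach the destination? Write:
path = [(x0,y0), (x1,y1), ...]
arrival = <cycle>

path = [(3,5), (3,4), (3,3), (3,2), (3,1)]
arrival = 19

  0. router=(3,5) cycle=11 (inject)
  1. router=(3,4) cycle=13 dir=S
  2. router=(3,3) cycle=15 dir=S
  3. router=(3,2) cycle=17 dir=S
  4. router=(3,1) cycle=19 dir=S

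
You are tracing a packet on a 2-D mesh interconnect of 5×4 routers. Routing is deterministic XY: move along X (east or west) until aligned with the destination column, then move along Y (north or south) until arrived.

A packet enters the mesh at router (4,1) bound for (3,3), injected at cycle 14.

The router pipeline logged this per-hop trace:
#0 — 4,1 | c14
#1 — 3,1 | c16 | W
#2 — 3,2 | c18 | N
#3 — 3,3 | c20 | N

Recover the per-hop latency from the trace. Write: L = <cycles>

Δcyc across hop 0→1: 16 − 14 = 2.
Per-hop latency L = Δcyc = 2.

L = 2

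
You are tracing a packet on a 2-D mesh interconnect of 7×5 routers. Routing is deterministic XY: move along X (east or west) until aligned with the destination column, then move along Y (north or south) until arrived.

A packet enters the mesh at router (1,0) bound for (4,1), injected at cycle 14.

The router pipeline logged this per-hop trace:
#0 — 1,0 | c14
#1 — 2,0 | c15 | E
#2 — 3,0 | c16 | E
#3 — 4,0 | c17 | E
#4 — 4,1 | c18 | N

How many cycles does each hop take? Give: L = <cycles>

L = 1

From hop 0 (14) to hop 1 (15): +1 cycles.
Per-hop latency L = Δcyc = 1.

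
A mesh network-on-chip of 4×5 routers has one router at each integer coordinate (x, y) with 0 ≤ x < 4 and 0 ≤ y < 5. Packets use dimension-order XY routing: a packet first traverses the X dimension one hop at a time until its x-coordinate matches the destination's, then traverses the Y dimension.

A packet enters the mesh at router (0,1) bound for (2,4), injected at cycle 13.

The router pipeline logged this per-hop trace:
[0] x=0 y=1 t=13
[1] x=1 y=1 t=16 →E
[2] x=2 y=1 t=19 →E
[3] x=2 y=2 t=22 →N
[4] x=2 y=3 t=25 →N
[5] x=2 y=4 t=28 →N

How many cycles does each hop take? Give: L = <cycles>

Between hops 0 and 1 the cycle counter advances 16 − 13 = 3.
One hop costs L cycles, so L = 3.

L = 3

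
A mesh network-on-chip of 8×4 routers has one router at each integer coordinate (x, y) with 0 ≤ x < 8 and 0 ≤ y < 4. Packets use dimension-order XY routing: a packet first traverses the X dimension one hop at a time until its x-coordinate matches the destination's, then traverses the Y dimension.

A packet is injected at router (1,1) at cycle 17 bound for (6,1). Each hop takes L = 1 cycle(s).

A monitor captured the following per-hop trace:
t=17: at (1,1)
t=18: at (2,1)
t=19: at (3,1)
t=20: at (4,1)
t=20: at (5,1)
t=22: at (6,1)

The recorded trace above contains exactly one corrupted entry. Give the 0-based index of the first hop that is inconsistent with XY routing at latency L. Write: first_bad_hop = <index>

first_bad_hop = 4

  1: Δx=+1 Δy=+0 Δt=1 [ok]
  2: Δx=+1 Δy=+0 Δt=1 [ok]
  3: Δx=+1 Δy=+0 Δt=1 [ok]
  4: Δx=+1 Δy=+0 Δt=0 [BAD: Δcyc=0≠L]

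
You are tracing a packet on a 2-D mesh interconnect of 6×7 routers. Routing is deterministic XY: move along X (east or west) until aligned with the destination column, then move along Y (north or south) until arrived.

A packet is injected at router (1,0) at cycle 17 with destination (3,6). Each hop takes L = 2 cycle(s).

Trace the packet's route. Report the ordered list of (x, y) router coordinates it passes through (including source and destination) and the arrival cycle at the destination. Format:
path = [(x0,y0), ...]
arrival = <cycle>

path = [(1,0), (2,0), (3,0), (3,1), (3,2), (3,3), (3,4), (3,5), (3,6)]
arrival = 33

t=17: at (1,0)
t=19: at (2,0) after E
t=21: at (3,0) after E
t=23: at (3,1) after N
t=25: at (3,2) after N
t=27: at (3,3) after N
t=29: at (3,4) after N
t=31: at (3,5) after N
t=33: at (3,6) after N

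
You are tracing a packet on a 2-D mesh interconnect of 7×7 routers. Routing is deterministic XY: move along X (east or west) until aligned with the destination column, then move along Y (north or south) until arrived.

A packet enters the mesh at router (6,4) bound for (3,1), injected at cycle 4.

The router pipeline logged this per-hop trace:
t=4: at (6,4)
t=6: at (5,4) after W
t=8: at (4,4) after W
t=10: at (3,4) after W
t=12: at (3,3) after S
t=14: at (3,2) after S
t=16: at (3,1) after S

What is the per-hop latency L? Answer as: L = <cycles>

L = 2

Between hops 0 and 1 the cycle counter advances 6 − 4 = 2.
That increment is L by definition: L = 2.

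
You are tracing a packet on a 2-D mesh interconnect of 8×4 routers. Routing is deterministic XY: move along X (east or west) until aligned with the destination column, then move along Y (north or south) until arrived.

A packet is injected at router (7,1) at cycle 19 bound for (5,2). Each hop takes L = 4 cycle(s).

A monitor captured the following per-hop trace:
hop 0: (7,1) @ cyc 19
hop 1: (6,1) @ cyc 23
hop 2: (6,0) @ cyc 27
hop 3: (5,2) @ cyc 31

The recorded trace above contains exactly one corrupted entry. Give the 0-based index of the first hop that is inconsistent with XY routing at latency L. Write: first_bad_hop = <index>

check 1→ d=(-1,0) cyc+4: ok
check 2→ d=(0,-1) cyc+4: BAD: Y-move but x=6≠5

first_bad_hop = 2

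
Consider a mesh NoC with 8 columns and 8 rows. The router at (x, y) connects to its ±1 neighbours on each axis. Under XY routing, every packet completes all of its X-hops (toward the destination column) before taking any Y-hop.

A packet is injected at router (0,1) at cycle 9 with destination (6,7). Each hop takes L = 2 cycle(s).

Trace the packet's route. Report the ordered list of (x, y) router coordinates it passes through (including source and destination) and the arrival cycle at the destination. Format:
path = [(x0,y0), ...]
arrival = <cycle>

#0 — 0,1 | c9
#1 — 1,1 | c11 | E
#2 — 2,1 | c13 | E
#3 — 3,1 | c15 | E
#4 — 4,1 | c17 | E
#5 — 5,1 | c19 | E
#6 — 6,1 | c21 | E
#7 — 6,2 | c23 | N
#8 — 6,3 | c25 | N
#9 — 6,4 | c27 | N
#10 — 6,5 | c29 | N
#11 — 6,6 | c31 | N
#12 — 6,7 | c33 | N

path = [(0,1), (1,1), (2,1), (3,1), (4,1), (5,1), (6,1), (6,2), (6,3), (6,4), (6,5), (6,6), (6,7)]
arrival = 33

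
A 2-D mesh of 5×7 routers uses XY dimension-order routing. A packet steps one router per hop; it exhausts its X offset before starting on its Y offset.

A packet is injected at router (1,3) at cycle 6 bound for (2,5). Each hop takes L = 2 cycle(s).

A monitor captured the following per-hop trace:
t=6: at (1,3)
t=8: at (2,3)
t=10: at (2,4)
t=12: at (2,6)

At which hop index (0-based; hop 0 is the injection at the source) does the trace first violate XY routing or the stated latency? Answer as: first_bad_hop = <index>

first_bad_hop = 3

hop 1: step (+1,+0), +2 cyc — ok
hop 2: step (+0,+1), +2 cyc — ok
hop 3: step (+0,+2), +2 cyc — BAD: non-unit step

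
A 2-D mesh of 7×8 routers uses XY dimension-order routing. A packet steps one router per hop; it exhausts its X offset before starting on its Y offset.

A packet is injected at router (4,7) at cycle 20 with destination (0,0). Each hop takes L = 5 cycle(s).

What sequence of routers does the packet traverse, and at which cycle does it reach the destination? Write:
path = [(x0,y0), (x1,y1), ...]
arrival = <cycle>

path = [(4,7), (3,7), (2,7), (1,7), (0,7), (0,6), (0,5), (0,4), (0,3), (0,2), (0,1), (0,0)]
arrival = 75

#0 — 4,7 | c20
#1 — 3,7 | c25 | W
#2 — 2,7 | c30 | W
#3 — 1,7 | c35 | W
#4 — 0,7 | c40 | W
#5 — 0,6 | c45 | S
#6 — 0,5 | c50 | S
#7 — 0,4 | c55 | S
#8 — 0,3 | c60 | S
#9 — 0,2 | c65 | S
#10 — 0,1 | c70 | S
#11 — 0,0 | c75 | S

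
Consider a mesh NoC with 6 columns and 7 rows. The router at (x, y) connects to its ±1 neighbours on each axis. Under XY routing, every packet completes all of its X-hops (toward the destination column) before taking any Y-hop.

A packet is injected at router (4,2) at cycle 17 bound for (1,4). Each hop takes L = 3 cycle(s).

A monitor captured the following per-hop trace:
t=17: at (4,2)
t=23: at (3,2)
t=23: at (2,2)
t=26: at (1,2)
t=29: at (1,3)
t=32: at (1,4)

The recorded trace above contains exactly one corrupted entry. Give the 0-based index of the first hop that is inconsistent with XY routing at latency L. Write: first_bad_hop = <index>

check 1→ d=(-1,0) cyc+6: BAD: Δcyc=6≠L

first_bad_hop = 1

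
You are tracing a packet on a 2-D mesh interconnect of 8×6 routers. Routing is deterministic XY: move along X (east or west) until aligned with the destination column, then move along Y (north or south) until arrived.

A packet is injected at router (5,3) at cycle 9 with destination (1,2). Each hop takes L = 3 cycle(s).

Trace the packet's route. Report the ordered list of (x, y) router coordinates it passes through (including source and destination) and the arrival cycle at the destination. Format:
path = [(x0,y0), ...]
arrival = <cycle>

path = [(5,3), (4,3), (3,3), (2,3), (1,3), (1,2)]
arrival = 24

t=9: at (5,3)
t=12: at (4,3) after W
t=15: at (3,3) after W
t=18: at (2,3) after W
t=21: at (1,3) after W
t=24: at (1,2) after S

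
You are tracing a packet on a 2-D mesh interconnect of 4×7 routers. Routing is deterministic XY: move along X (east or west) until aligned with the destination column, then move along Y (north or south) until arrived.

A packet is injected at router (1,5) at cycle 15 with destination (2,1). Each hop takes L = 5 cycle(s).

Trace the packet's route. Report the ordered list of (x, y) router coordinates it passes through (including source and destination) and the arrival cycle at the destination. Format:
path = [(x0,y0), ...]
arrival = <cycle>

t=15: at (1,5)
t=20: at (2,5) after E
t=25: at (2,4) after S
t=30: at (2,3) after S
t=35: at (2,2) after S
t=40: at (2,1) after S

path = [(1,5), (2,5), (2,4), (2,3), (2,2), (2,1)]
arrival = 40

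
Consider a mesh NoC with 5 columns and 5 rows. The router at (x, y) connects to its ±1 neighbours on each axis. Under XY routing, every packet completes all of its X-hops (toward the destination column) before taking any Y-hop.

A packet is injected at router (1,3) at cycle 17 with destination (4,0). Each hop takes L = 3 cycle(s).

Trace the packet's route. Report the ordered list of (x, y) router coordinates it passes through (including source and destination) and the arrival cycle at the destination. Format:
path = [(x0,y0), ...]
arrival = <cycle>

path = [(1,3), (2,3), (3,3), (4,3), (4,2), (4,1), (4,0)]
arrival = 35

hop 0: (1,3) @ cyc 17
hop 1: (2,3) @ cyc 20  [E]
hop 2: (3,3) @ cyc 23  [E]
hop 3: (4,3) @ cyc 26  [E]
hop 4: (4,2) @ cyc 29  [S]
hop 5: (4,1) @ cyc 32  [S]
hop 6: (4,0) @ cyc 35  [S]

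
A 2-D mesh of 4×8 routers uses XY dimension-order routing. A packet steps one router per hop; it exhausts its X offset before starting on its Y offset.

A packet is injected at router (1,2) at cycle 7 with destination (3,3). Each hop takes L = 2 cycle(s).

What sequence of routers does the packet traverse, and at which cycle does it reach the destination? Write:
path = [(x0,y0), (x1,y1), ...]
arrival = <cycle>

t=7: at (1,2)
t=9: at (2,2) after E
t=11: at (3,2) after E
t=13: at (3,3) after N

path = [(1,2), (2,2), (3,2), (3,3)]
arrival = 13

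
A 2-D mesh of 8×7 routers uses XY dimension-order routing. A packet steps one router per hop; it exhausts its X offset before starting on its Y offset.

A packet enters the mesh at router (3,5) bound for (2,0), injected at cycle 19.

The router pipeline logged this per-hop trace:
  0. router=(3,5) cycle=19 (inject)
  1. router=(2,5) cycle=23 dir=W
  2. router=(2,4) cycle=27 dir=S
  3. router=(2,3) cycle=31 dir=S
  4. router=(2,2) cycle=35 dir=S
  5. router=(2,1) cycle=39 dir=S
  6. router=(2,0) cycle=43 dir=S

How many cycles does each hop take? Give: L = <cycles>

L = 4

Between hops 0 and 1 the cycle counter advances 23 − 19 = 4.
Each hop adds L, hence L = 4.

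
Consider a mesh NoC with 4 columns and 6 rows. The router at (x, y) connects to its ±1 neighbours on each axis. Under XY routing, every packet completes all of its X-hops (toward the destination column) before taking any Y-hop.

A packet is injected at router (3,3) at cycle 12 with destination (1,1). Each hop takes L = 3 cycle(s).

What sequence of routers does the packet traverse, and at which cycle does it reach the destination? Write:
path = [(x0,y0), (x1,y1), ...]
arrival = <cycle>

t=12: at (3,3)
t=15: at (2,3) after W
t=18: at (1,3) after W
t=21: at (1,2) after S
t=24: at (1,1) after S

path = [(3,3), (2,3), (1,3), (1,2), (1,1)]
arrival = 24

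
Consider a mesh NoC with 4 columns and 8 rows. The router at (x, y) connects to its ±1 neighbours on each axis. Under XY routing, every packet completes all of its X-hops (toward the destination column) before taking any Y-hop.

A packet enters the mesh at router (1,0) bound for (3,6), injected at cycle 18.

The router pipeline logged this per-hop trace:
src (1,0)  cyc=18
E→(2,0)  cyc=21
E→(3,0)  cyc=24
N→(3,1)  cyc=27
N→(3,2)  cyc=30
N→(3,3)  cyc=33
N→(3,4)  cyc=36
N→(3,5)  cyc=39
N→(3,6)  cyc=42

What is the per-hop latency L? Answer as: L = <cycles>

L = 3

cyc[1] − cyc[0] = 21 − 18 = 3.
One hop costs L cycles, so L = 3.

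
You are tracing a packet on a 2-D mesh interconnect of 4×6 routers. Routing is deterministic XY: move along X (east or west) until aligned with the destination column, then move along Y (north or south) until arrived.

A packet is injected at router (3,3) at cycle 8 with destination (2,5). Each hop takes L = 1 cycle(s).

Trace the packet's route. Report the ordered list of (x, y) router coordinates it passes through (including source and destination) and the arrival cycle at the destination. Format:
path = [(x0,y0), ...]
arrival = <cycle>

hop 0: (3,3) @ cyc 8
hop 1: (2,3) @ cyc 9  [W]
hop 2: (2,4) @ cyc 10  [N]
hop 3: (2,5) @ cyc 11  [N]

path = [(3,3), (2,3), (2,4), (2,5)]
arrival = 11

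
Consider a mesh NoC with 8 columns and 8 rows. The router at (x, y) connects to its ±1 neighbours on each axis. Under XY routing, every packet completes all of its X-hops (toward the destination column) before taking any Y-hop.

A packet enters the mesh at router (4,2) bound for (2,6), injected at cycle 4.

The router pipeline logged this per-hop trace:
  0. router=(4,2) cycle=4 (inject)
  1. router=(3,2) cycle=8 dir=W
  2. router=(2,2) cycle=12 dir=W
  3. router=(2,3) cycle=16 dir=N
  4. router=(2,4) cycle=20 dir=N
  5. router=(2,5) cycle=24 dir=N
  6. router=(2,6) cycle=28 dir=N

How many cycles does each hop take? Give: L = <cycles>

L = 4

cyc[1] − cyc[0] = 8 − 4 = 4.
Per-hop latency L = Δcyc = 4.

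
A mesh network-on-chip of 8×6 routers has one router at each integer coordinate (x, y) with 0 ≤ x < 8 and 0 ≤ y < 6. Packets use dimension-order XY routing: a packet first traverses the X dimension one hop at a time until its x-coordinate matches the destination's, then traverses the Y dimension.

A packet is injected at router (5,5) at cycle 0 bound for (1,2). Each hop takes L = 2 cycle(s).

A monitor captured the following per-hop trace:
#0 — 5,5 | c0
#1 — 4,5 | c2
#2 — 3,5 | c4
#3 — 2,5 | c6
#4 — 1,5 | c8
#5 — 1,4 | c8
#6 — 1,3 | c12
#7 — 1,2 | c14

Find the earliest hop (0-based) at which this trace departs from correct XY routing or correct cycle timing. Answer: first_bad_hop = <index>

first_bad_hop = 5

[1] (-1,+0) / 2c ⇒ ok
[2] (-1,+0) / 2c ⇒ ok
[3] (-1,+0) / 2c ⇒ ok
[4] (-1,+0) / 2c ⇒ ok
[5] (+0,-1) / 0c ⇒ BAD: Δcyc=0≠L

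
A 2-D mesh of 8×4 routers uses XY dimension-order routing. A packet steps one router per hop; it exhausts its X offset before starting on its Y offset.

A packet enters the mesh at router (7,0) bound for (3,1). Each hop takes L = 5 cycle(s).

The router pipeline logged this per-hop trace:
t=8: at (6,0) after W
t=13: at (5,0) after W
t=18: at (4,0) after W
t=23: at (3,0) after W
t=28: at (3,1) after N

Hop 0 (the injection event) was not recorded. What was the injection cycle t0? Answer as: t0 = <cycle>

Hop 1 reached at cycle 8; hop k is at t0 + k·L.
Subtract one hop: t0 = 8 − 5 = 3.

t0 = 3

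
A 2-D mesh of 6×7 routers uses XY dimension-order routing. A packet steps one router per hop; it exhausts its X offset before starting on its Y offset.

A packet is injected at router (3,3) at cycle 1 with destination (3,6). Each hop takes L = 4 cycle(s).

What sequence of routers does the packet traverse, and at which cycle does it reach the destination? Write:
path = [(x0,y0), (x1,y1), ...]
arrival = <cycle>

hop 0: (3,3) @ cyc 1
hop 1: (3,4) @ cyc 5  [N]
hop 2: (3,5) @ cyc 9  [N]
hop 3: (3,6) @ cyc 13  [N]

path = [(3,3), (3,4), (3,5), (3,6)]
arrival = 13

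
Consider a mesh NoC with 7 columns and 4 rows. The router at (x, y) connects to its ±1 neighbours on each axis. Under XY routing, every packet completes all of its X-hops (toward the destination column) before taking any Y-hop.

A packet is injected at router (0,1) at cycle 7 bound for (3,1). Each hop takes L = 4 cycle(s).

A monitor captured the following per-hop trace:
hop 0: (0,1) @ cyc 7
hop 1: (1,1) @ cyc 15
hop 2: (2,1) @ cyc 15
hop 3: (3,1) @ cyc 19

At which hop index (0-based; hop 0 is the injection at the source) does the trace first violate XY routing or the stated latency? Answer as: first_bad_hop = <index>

first_bad_hop = 1

check 1→ d=(1,0) cyc+8: BAD: Δcyc=8≠L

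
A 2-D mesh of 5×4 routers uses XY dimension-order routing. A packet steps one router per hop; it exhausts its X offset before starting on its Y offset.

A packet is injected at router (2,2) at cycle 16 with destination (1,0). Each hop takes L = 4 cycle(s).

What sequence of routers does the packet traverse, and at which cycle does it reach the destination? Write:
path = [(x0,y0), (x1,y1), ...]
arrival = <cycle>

path = [(2,2), (1,2), (1,1), (1,0)]
arrival = 28

  0. router=(2,2) cycle=16 (inject)
  1. router=(1,2) cycle=20 dir=W
  2. router=(1,1) cycle=24 dir=S
  3. router=(1,0) cycle=28 dir=S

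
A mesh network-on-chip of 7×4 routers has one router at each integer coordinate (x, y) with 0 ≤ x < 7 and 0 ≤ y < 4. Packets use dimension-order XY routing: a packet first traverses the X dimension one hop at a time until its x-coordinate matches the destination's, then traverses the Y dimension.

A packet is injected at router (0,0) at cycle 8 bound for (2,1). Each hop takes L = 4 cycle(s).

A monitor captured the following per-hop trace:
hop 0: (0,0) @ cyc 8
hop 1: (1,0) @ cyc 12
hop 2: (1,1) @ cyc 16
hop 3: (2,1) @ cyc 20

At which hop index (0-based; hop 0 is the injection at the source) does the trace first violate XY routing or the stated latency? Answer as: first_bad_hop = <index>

first_bad_hop = 2

[1] (+1,+0) / 4c ⇒ ok
[2] (+0,+1) / 4c ⇒ BAD: Y-move but x=1≠2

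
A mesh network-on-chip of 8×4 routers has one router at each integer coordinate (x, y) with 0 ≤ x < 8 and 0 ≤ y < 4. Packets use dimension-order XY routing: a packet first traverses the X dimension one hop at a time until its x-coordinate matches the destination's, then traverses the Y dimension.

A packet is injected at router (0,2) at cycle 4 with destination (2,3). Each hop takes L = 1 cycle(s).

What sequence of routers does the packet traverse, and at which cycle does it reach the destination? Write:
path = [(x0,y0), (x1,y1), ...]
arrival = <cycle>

t=4: at (0,2)
t=5: at (1,2) after E
t=6: at (2,2) after E
t=7: at (2,3) after N

path = [(0,2), (1,2), (2,2), (2,3)]
arrival = 7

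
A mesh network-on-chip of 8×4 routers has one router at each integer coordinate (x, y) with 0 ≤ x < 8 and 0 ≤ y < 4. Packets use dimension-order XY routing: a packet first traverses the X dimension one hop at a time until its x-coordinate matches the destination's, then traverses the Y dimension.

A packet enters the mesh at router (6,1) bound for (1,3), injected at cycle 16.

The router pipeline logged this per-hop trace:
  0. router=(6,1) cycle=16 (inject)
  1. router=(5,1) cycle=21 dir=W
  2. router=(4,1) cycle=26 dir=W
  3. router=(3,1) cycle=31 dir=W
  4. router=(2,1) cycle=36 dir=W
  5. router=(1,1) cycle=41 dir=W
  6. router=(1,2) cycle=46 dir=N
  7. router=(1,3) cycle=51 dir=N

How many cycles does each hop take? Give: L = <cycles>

L = 5

cyc[1] − cyc[0] = 21 − 16 = 5.
Each hop adds L, hence L = 5.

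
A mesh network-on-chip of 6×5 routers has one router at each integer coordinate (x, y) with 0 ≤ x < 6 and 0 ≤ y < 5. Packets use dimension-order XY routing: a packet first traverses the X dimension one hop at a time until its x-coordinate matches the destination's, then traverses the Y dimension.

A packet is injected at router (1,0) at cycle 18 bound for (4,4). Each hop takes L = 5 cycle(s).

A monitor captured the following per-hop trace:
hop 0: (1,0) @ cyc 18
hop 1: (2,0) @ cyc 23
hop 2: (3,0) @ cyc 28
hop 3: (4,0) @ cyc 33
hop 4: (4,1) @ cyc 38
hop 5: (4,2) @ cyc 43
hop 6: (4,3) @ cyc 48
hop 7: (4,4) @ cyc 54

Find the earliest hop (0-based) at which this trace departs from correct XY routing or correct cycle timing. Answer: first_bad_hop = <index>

hop 1: step (+1,+0), +5 cyc — ok
hop 2: step (+1,+0), +5 cyc — ok
hop 3: step (+1,+0), +5 cyc — ok
hop 4: step (+0,+1), +5 cyc — ok
hop 5: step (+0,+1), +5 cyc — ok
hop 6: step (+0,+1), +5 cyc — ok
hop 7: step (+0,+1), +6 cyc — BAD: Δcyc=6≠L

first_bad_hop = 7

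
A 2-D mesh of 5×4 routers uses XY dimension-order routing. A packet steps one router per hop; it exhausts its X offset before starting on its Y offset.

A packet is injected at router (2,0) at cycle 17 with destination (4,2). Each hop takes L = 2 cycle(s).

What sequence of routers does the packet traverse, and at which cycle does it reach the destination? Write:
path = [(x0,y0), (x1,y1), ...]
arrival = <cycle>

#0 — 2,0 | c17
#1 — 3,0 | c19 | E
#2 — 4,0 | c21 | E
#3 — 4,1 | c23 | N
#4 — 4,2 | c25 | N

path = [(2,0), (3,0), (4,0), (4,1), (4,2)]
arrival = 25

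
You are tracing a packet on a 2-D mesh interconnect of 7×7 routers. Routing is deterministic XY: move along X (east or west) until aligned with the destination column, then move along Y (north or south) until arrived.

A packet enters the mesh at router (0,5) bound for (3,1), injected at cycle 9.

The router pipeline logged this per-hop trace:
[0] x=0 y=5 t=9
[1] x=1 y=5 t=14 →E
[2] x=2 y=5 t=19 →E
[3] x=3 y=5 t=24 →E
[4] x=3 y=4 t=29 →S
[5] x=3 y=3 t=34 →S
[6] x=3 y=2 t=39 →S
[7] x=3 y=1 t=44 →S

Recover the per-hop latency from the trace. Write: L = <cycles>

L = 5

From hop 0 (9) to hop 1 (14): +5 cycles.
That increment is L by definition: L = 5.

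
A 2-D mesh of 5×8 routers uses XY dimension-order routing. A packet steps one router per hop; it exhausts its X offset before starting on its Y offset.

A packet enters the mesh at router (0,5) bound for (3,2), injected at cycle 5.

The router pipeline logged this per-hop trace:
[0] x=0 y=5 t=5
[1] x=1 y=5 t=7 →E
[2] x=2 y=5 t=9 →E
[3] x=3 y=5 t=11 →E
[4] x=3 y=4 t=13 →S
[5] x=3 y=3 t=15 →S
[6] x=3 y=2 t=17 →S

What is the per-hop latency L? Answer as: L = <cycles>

L = 2

cyc[1] − cyc[0] = 7 − 5 = 2.
That increment is L by definition: L = 2.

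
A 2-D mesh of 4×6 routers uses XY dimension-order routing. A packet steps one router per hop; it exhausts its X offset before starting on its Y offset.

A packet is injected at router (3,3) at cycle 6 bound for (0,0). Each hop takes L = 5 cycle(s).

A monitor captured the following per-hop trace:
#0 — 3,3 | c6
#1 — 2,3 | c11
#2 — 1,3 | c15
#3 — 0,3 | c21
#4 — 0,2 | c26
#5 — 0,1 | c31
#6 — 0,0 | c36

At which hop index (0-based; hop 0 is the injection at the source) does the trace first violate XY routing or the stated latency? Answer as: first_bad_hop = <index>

[1] (-1,+0) / 5c ⇒ ok
[2] (-1,+0) / 4c ⇒ BAD: Δcyc=4≠L

first_bad_hop = 2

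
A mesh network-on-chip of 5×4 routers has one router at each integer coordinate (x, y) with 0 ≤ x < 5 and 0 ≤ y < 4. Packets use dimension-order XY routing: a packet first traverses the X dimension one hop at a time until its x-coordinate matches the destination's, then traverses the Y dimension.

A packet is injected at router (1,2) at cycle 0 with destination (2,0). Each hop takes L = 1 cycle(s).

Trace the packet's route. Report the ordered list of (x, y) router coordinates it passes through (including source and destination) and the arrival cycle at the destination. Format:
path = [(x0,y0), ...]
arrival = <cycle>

#0 — 1,2 | c0
#1 — 2,2 | c1 | E
#2 — 2,1 | c2 | S
#3 — 2,0 | c3 | S

path = [(1,2), (2,2), (2,1), (2,0)]
arrival = 3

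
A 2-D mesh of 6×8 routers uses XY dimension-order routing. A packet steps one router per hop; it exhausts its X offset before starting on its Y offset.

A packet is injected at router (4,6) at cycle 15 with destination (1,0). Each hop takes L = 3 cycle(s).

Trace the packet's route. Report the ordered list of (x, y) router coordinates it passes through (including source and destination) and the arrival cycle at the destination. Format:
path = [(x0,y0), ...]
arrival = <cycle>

  0. router=(4,6) cycle=15 (inject)
  1. router=(3,6) cycle=18 dir=W
  2. router=(2,6) cycle=21 dir=W
  3. router=(1,6) cycle=24 dir=W
  4. router=(1,5) cycle=27 dir=S
  5. router=(1,4) cycle=30 dir=S
  6. router=(1,3) cycle=33 dir=S
  7. router=(1,2) cycle=36 dir=S
  8. router=(1,1) cycle=39 dir=S
  9. router=(1,0) cycle=42 dir=S

path = [(4,6), (3,6), (2,6), (1,6), (1,5), (1,4), (1,3), (1,2), (1,1), (1,0)]
arrival = 42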